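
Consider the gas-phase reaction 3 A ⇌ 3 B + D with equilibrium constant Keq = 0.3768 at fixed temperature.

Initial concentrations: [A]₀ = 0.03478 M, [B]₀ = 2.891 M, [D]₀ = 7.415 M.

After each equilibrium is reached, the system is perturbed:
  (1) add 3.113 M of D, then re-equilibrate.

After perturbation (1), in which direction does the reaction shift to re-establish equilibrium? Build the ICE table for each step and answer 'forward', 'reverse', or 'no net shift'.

Direction: reverse

Q₀ = 4.2586e+06 vs Keq = 0.3768 ⇒ Q>K, reverse
Step 1:
                    A           B           D
  init        0.03478       2.891       7.415
  Δ             2.081      -2.081     -0.6937
  eq            2.116      0.8098       6.721
  solve Keq expr → x = -0.6937; check Q = 0.3768
Then add 3.113 M of D.
Step 2:
                    A           B           D
  init          2.116      0.8098       9.834
  Δ           0.07171    -0.07171     -0.0239
  eq            2.188      0.7381        9.81
  solve Keq expr → x = -0.0239; check Q = 0.3768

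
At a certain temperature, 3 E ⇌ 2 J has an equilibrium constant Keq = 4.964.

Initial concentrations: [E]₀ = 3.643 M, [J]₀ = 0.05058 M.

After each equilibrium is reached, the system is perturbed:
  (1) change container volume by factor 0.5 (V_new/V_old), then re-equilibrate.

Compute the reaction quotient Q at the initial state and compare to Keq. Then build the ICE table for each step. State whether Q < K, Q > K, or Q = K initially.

Q₀ = 5.2915e-05; Q < K (proceeds forward)

Q₀ = 5.2915e-05 vs Keq = 4.964 ⇒ Q<K, forward
Step 1:
                  E         J
  Initial     3.643   0.05058
  Change     -2.749     1.833
  Equil       0.894     1.883
  solve Keq expr → x = 0.9163; check Q = 4.964
Then change container volume by factor 0.5 (V_new/V_old).
Step 2:
                  E         J
  Initial     1.788     3.767
  Change    -0.3164    0.2109
  Equil       1.472     3.977
  solve Keq expr → x = 0.1055; check Q = 4.964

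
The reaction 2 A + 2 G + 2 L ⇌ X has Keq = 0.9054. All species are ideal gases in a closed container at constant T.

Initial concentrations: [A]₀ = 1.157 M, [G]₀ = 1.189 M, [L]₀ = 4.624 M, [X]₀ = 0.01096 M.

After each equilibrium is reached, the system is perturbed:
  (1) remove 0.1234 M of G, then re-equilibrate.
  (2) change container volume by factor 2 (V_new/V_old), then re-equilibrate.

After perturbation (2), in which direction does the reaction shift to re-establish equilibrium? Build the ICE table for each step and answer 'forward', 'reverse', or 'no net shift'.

Q₀ = 2.7086e-04 vs Keq = 0.9054 ⇒ Q<K, forward
Step 1:
                  A         G         L         X
  init        1.157     1.189     4.624   0.01096
  Δ         -0.7603   -0.7603   -0.7603    0.3801
  eq         0.3967    0.4287     3.864    0.3911
  solve Keq expr → x = 0.3801; check Q = 0.9054
Then remove 0.1234 M of G.
Step 2:
                  A         G         L         X
  init       0.3967    0.3053     3.864    0.3911
  Δ         0.05389   0.05389   0.05389  -0.02694
  eq         0.4506    0.3592     3.918    0.3641
  solve Keq expr → x = -0.02694; check Q = 0.9054
Then change container volume by factor 2 (V_new/V_old).
Step 3:
                  A         G         L         X
  init       0.2253    0.1796     1.959    0.1821
  Δ          0.1827    0.1827    0.1827  -0.09134
  eq          0.408    0.3623     2.142   0.09073
  solve Keq expr → x = -0.09134; check Q = 0.9054

Direction: reverse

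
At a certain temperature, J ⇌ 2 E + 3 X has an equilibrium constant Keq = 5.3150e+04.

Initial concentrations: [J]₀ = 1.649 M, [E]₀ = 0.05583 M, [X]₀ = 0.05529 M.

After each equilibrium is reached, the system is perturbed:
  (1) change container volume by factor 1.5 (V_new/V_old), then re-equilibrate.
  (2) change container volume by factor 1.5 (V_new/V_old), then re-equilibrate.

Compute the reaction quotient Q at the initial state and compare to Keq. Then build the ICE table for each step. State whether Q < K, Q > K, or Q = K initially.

Q₀ = 3.1949e-07; Q < K (proceeds forward)

Q₀ = 3.1949e-07 vs Keq = 5.3150e+04 ⇒ Q<K, forward
Step 1:
                  J         E         X
  Initial     1.649   0.05583   0.05529
  Change     -1.624     3.249     4.873
  Equil      0.0246     3.305     4.928
  solve Keq expr → x = 1.624; check Q = 5.3150e+04
Then change container volume by factor 1.5 (V_new/V_old).
Step 2:
                  J         E         X
  Initial    0.0164     2.203     3.286
  Change   -0.01296   0.02593   0.03889
  Equil    0.003435     2.229     3.325
  solve Keq expr → x = 0.01296; check Q = 5.3150e+04
Then change container volume by factor 1.5 (V_new/V_old).
Step 3:
                  J         E         X
  Initial   0.00229     1.486     2.216
  Change  -0.001832  0.003664  0.005496
  Equil   4.5797e-04      1.49     2.222
  solve Keq expr → x = 0.001832; check Q = 5.3150e+04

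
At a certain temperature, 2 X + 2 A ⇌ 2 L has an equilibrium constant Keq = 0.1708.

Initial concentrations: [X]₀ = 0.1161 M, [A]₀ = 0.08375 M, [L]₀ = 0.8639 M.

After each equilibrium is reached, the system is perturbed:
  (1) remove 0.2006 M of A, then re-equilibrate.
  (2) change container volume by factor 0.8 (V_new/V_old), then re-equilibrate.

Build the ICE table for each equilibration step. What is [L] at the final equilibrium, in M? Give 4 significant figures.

[L]_eq = 0.2652 M

Q₀ = 7894 vs Keq = 0.1708 ⇒ Q>K, reverse
Step 1:
                    X           A           L
  Initial      0.1161     0.08375      0.8639
  Change       0.6386      0.6386     -0.6386
  Equil        0.7547      0.7223      0.2253
  solve Keq expr → x = -0.3193; check Q = 0.1708
Then remove 0.2006 M of A.
Step 2:
                    X           A           L
  Initial      0.7547      0.5217      0.2253
  Change      0.04052     0.04052    -0.04052
  Equil        0.7952      0.5623      0.1848
  solve Keq expr → x = -0.02026; check Q = 0.1708
Then change container volume by factor 0.8 (V_new/V_old).
Step 3:
                    X           A           L
  Initial       0.994      0.7028       0.231
  Change     -0.03423    -0.03423     0.03423
  Equil        0.9598      0.6686      0.2652
  solve Keq expr → x = 0.01711; check Q = 0.1708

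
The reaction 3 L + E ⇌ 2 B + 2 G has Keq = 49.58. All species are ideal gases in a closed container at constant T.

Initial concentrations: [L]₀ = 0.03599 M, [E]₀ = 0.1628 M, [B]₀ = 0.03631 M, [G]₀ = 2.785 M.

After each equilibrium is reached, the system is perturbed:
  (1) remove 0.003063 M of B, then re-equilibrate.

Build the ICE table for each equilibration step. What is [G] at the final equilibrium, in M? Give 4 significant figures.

[G]_eq = 2.768 M

Q₀ = 1347 vs Keq = 49.58 ⇒ Q>K, reverse
Step 1:
                   L          E          B          G
  init       0.03599     0.1628    0.03631      2.785
  Δ           0.0285   0.009501     -0.019     -0.019
  eq         0.06449     0.1723    0.01731      2.766
  solve Keq expr → x = -0.009501; check Q = 49.58
Then remove 0.003063 M of B.
Step 2:
                   L          E          B          G
  init       0.06449     0.1723    0.01424      2.766
  Δ        -0.002825 -9.4161e-04   0.001883   0.001883
  eq         0.06167     0.1714    0.01613      2.768
  solve Keq expr → x = 9.4161e-04; check Q = 49.58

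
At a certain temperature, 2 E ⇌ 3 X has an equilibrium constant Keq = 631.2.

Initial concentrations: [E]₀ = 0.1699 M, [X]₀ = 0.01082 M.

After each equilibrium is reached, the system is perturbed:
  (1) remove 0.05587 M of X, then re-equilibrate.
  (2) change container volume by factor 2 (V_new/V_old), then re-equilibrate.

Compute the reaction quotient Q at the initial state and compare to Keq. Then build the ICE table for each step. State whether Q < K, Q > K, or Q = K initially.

Q₀ = 4.3883e-05; Q < K (proceeds forward)

Q₀ = 4.3883e-05 vs Keq = 631.2 ⇒ Q<K, forward
Step 1:
                   E          X
  init        0.1699    0.01082
  Δ          -0.1647      0.247
  eq        0.005212     0.2579
  solve Keq expr → x = 0.08234; check Q = 631.2
Then remove 0.05587 M of X.
Step 2:
                   E          X
  init      0.005212      0.202
  Δ        -0.001536   0.002305
  eq        0.003675     0.2043
  solve Keq expr → x = 7.6823e-04; check Q = 631.2
Then change container volume by factor 2 (V_new/V_old).
Step 3:
                   E          X
  init      0.001838     0.1021
  Δ       -5.2321e-04 7.8482e-04
  eq        0.001314     0.1029
  solve Keq expr → x = 2.6161e-04; check Q = 631.2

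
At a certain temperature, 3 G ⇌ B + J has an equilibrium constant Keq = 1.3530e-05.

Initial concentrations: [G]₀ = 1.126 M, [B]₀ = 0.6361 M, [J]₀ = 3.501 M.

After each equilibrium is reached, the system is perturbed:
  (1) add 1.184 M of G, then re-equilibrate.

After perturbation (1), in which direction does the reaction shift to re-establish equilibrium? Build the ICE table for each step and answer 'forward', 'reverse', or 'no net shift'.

Q₀ = 1.56 vs Keq = 1.3530e-05 ⇒ Q>K, reverse
Step 1:
                    G           B           J
  init          1.126      0.6361       3.501
  Δ             1.908      -0.636      -0.636
  eq            3.034  1.3188e-04       2.865
  solve Keq expr → x = -0.636; check Q = 1.3530e-05
Then add 1.184 M of G.
Step 2:
                    G           B           J
  init          4.218  1.3188e-04       2.865
  Δ       -6.6689e-04  2.2230e-04  2.2230e-04
  eq            4.217  3.5418e-04       2.865
  solve Keq expr → x = 2.2230e-04; check Q = 1.3530e-05

Direction: forward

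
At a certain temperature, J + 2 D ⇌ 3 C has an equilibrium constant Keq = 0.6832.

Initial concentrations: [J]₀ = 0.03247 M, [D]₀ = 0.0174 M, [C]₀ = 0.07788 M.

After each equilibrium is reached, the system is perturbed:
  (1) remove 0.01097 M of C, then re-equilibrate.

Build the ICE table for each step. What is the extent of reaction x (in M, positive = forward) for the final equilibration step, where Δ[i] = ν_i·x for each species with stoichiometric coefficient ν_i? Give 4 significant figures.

x = 0.002447 M

Q₀ = 48.05 vs Keq = 0.6832 ⇒ Q>K, reverse
Step 1:
                   J          D          C
  I          0.03247     0.0174    0.07788
  C          0.01301    0.02603   -0.03904
  E          0.04548    0.04343    0.03884
  solve Keq expr → x = -0.01301; check Q = 0.6832
Then remove 0.01097 M of C.
Step 2:
                   J          D          C
  I          0.04548    0.04343    0.02787
  C        -0.002447  -0.004893    0.00734
  E          0.04304    0.03853    0.03521
  solve Keq expr → x = 0.002447; check Q = 0.6832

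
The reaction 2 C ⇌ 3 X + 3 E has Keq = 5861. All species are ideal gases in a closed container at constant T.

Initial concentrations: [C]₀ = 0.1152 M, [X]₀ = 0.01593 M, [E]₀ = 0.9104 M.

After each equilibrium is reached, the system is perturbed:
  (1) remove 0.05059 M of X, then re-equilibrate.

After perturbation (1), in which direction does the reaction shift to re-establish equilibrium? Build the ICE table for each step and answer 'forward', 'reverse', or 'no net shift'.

Direction: forward

Q₀ = 2.2985e-04 vs Keq = 5861 ⇒ Q<K, forward
Step 1:
                    C           X           E
  Initial      0.1152     0.01593      0.9104
  Change       -0.114       0.171       0.171
  Equil      0.001187      0.1869       1.081
  solve Keq expr → x = 0.05701; check Q = 5861
Then remove 0.05059 M of X.
Step 2:
                    C           X           E
  Initial    0.001187      0.1364       1.081
  Change  -4.4164e-04  6.6246e-04  6.6246e-04
  Equil    7.4574e-04       0.137       1.082
  solve Keq expr → x = 2.2082e-04; check Q = 5861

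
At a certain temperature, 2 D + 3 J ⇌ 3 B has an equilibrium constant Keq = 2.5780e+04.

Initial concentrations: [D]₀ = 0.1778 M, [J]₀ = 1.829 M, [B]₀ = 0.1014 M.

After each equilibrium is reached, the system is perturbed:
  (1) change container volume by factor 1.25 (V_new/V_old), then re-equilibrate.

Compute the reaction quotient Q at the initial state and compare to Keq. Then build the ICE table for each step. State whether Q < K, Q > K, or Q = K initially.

Q₀ = 0.00539 vs Keq = 2.5780e+04 ⇒ Q<K, forward
Step 1:
                    D           J           B
  I            0.1778       1.829      0.1014
  C           -0.1771     -0.2656      0.2656
  E        7.0849e-04       1.563       0.367
  solve Keq expr → x = 0.08855; check Q = 2.5780e+04
Then change container volume by factor 1.25 (V_new/V_old).
Step 2:
                    D           J           B
  I        5.6679e-04       1.251      0.2936
  C        1.4075e-04  2.1113e-04 -2.1113e-04
  E        7.0755e-04       1.251      0.2934
  solve Keq expr → x = -7.0377e-05; check Q = 2.5780e+04

Q₀ = 0.00539; Q < K (proceeds forward)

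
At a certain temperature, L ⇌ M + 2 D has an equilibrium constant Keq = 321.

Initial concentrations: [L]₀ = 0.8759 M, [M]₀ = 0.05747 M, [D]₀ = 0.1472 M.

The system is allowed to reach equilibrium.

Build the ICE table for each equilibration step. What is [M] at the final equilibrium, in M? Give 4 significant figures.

Q₀ = 0.001422 vs Keq = 321 ⇒ Q<K, forward
Step 1:
                  L         M         D
  init       0.8759   0.05747    0.1472
  Δ         -0.8657    0.8657     1.731
  eq        0.01015    0.9232     1.879
  solve Keq expr → x = 0.8657; check Q = 321

[M]_eq = 0.9232 M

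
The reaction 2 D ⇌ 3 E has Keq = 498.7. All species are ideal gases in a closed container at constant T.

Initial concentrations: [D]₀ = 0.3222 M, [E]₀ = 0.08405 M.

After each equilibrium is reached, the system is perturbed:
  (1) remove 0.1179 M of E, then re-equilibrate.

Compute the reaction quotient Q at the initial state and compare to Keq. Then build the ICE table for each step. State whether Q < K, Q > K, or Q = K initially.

Q₀ = 0.00572; Q < K (proceeds forward)

Q₀ = 0.00572 vs Keq = 498.7 ⇒ Q<K, forward
Step 1:
                   D          E
  I           0.3222    0.08405
  C          -0.3044     0.4566
  E           0.0178     0.5406
  solve Keq expr → x = 0.1522; check Q = 498.7
Then remove 0.1179 M of E.
Step 2:
                   D          E
  I           0.0178     0.4227
  C        -0.005154   0.007731
  E          0.01265     0.4305
  solve Keq expr → x = 0.002577; check Q = 498.7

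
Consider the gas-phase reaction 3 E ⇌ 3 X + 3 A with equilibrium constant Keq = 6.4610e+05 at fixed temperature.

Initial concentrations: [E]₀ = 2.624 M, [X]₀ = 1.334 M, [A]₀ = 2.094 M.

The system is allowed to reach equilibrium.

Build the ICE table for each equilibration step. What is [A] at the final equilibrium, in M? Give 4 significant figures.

Q₀ = 1.206 vs Keq = 6.4610e+05 ⇒ Q<K, forward
Step 1:
                    E           X           A
  I             2.624       1.334       2.094
  C            -2.427       2.427       2.427
  E            0.1967       3.761       4.521
  solve Keq expr → x = 0.8091; check Q = 6.4610e+05

[A]_eq = 4.521 M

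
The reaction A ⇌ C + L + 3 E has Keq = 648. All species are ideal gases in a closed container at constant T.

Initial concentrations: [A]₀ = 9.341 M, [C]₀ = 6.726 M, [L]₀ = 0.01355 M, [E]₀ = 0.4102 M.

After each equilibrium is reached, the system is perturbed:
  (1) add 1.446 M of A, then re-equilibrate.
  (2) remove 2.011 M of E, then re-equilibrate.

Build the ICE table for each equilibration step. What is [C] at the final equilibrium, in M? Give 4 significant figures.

Q₀ = 6.7343e-04 vs Keq = 648 ⇒ Q<K, forward
Step 1:
                  A         C         L         E
  Initial     9.341     6.726   0.01355    0.4102
  Change     -2.013     2.013     2.013     6.038
  Equil       7.328     8.739     2.026     6.449
  solve Keq expr → x = 2.013; check Q = 648
Then add 1.446 M of A.
Step 2:
                  A         C         L         E
  Initial     8.774     8.739     2.026     6.449
  Change   -0.08658   0.08658   0.08658    0.2597
  Equil       8.688     8.825     2.113     6.708
  solve Keq expr → x = 0.08658; check Q = 648
Then remove 2.011 M of E.
Step 3:
                  A         C         L         E
  Initial     8.688     8.825     2.113     4.697
  Change    -0.4572    0.4572    0.4572     1.372
  Equil        8.23     9.283      2.57     6.069
  solve Keq expr → x = 0.4572; check Q = 648

[C]_eq = 9.283 M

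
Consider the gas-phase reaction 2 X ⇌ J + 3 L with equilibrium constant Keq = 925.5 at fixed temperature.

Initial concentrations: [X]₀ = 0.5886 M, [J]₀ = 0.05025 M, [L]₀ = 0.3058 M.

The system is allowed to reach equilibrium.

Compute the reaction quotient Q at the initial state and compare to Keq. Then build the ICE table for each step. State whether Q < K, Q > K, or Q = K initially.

Q₀ = 0.004148 vs Keq = 925.5 ⇒ Q<K, forward
Step 1:
                    X           J           L
  Initial      0.5886     0.05025      0.3058
  Change      -0.5651      0.2826      0.8477
  Equil       0.02349      0.3328       1.153
  solve Keq expr → x = 0.2826; check Q = 925.5

Q₀ = 0.004148; Q < K (proceeds forward)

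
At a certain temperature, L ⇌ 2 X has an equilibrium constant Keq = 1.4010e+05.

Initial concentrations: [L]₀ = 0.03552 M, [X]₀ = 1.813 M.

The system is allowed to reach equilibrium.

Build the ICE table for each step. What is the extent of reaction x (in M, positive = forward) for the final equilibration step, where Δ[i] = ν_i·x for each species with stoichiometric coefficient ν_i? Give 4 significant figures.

x = 0.03549 M

Q₀ = 92.54 vs Keq = 1.4010e+05 ⇒ Q<K, forward
Step 1:
                  L         X
  Initial   0.03552     1.813
  Change   -0.03549   0.07099
  Equil   2.5335e-05     1.884
  solve Keq expr → x = 0.03549; check Q = 1.4010e+05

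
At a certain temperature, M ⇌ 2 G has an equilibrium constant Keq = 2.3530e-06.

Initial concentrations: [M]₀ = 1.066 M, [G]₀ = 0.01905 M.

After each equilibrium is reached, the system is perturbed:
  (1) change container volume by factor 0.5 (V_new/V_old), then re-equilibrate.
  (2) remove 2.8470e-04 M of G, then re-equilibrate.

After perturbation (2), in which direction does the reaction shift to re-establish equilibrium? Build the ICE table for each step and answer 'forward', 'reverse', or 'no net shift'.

Direction: forward

Q₀ = 3.4043e-04 vs Keq = 2.3530e-06 ⇒ Q>K, reverse
Step 1:
                   M          G
  init         1.066    0.01905
  Δ          0.00873   -0.01746
  eq           1.075    0.00159
  solve Keq expr → x = -0.00873; check Q = 2.3530e-06
Then change container volume by factor 0.5 (V_new/V_old).
Step 2:
                   M          G
  init         2.149    0.00318
  Δ       4.6565e-04 -9.3129e-04
  eq            2.15   0.002249
  solve Keq expr → x = -4.6565e-04; check Q = 2.3530e-06
Then remove 2.8470e-04 M of G.
Step 3:
                   M          G
  init          2.15   0.001964
  Δ       -1.4231e-04 2.8463e-04
  eq            2.15   0.002249
  solve Keq expr → x = 1.4231e-04; check Q = 2.3530e-06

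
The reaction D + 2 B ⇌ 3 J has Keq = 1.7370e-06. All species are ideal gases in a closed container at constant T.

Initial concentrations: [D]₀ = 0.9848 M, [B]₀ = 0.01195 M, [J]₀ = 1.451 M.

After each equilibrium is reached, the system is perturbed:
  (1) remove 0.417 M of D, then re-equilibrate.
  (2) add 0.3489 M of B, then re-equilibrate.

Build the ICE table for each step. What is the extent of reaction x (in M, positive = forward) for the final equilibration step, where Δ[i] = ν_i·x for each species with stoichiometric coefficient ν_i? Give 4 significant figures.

Q₀ = 2.1723e+04 vs Keq = 1.7370e-06 ⇒ Q>K, reverse
Step 1:
                  D         B         J
  Initial    0.9848   0.01195     1.451
  Change     0.4792    0.9584    -1.438
  Equil       1.464    0.9704   0.01338
  solve Keq expr → x = -0.4792; check Q = 1.7370e-06
Then remove 0.417 M of D.
Step 2:
                  D         B         J
  Initial     1.047    0.9704   0.01338
  Change  4.6834e-04 9.3667e-04 -0.001405
  Equil       1.047    0.9713   0.01197
  solve Keq expr → x = -4.6834e-04; check Q = 1.7370e-06
Then add 0.3489 M of B.
Step 3:
                  D         B         J
  Initial     1.047      1.32   0.01197
  Change  -9.0028e-04 -0.001801  0.002701
  Equil       1.047     1.318   0.01467
  solve Keq expr → x = 9.0028e-04; check Q = 1.7370e-06

x = 9.0028e-04 M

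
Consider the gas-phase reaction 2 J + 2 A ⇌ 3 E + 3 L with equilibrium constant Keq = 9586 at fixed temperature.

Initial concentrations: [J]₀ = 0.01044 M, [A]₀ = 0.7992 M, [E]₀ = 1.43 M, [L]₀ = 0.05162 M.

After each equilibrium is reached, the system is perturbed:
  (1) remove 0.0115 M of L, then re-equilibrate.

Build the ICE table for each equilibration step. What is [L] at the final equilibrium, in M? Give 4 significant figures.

Q₀ = 5.778 vs Keq = 9586 ⇒ Q<K, forward
Step 1:
                   J          A          E          L
  init       0.01044     0.7992       1.43    0.05162
  Δ         -0.01005   -0.01005    0.01508    0.01508
  eq      3.8729e-04     0.7891      1.445     0.0667
  solve Keq expr → x = 0.005026; check Q = 9586
Then remove 0.0115 M of L.
Step 2:
                   J          A          E          L
  init    3.8729e-04     0.7891      1.445     0.0552
  Δ       -9.4511e-05 -9.4511e-05 1.4177e-04 1.4177e-04
  eq      2.9278e-04     0.7891      1.445    0.05534
  solve Keq expr → x = 4.7256e-05; check Q = 9586

[L]_eq = 0.05534 M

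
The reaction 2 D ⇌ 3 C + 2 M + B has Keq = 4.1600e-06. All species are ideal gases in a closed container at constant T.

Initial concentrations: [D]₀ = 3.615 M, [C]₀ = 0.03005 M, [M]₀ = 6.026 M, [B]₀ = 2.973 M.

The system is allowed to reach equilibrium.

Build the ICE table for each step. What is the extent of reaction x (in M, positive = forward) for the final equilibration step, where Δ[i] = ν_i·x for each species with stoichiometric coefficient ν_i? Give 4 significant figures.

Q₀ = 2.2417e-04 vs Keq = 4.1600e-06 ⇒ Q>K, reverse
Step 1:
                  D         C         M         B
  init        3.615   0.03005     6.026     2.973
  Δ          0.0147  -0.02205   -0.0147 -0.007351
  eq           3.63  0.007997     6.011     2.966
  solve Keq expr → x = -0.007351; check Q = 4.1600e-06

x = -0.007351 M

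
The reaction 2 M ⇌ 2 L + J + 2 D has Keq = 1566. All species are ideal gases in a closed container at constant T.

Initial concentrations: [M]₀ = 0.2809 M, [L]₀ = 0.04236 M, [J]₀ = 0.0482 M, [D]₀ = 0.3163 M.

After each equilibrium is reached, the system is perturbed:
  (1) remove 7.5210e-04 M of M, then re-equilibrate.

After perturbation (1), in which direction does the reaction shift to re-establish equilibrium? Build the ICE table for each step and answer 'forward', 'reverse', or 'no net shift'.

Q₀ = 1.0966e-04 vs Keq = 1566 ⇒ Q<K, forward
Step 1:
                   M          L          J          D
  I           0.2809    0.04236     0.0482     0.3163
  C          -0.2788     0.2788     0.1394     0.2788
  E         0.002092     0.3212     0.1876     0.5951
  solve Keq expr → x = 0.1394; check Q = 1566
Then remove 7.5210e-04 M of M.
Step 2:
                   M          L          J          D
  I          0.00134     0.3212     0.1876     0.5951
  C       7.4259e-04 -7.4259e-04 -3.7130e-04 -7.4259e-04
  E         0.002082     0.3204     0.1872     0.5944
  solve Keq expr → x = -3.7130e-04; check Q = 1566

Direction: reverse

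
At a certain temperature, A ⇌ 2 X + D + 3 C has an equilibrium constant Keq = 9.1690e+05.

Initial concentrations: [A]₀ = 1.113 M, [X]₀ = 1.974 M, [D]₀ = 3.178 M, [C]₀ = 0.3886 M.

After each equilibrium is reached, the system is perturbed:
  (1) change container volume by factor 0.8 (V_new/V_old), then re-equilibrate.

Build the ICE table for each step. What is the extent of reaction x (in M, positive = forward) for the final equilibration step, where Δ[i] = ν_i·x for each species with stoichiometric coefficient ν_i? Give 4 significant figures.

x = -0.01033 M

Q₀ = 0.6529 vs Keq = 9.1690e+05 ⇒ Q<K, forward
Step 1:
                    A           X           D           C
  init          1.113       1.974       3.178      0.3886
  Δ            -1.109       2.218       1.109       3.326
  eq         0.004211       4.192       4.287       3.715
  solve Keq expr → x = 1.109; check Q = 9.1690e+05
Then change container volume by factor 0.8 (V_new/V_old).
Step 2:
                    A           X           D           C
  init       0.005264       5.239       5.358       4.644
  Δ           0.01033    -0.02066    -0.01033    -0.03098
  eq          0.01559       5.219       5.348       4.613
  solve Keq expr → x = -0.01033; check Q = 9.1690e+05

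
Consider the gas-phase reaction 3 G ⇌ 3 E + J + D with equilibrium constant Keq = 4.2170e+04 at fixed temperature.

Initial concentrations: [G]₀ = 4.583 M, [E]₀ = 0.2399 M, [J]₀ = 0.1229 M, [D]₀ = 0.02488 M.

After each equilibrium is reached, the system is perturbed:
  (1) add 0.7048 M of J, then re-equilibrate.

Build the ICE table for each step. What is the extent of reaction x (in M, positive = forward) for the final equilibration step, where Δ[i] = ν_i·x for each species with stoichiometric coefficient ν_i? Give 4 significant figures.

x = -0.007226 M

Q₀ = 4.3857e-07 vs Keq = 4.2170e+04 ⇒ Q<K, forward
Step 1:
                  G         E         J         D
  Initial     4.583    0.2399    0.1229   0.02488
  Change     -4.405     4.405     1.468     1.468
  Equil      0.1781     4.645     1.591     1.493
  solve Keq expr → x = 1.468; check Q = 4.2170e+04
Then add 0.7048 M of J.
Step 2:
                  G         E         J         D
  Initial    0.1781     4.645     2.296     1.493
  Change    0.02168  -0.02168 -0.007226 -0.007226
  Equil      0.1997     4.623     2.289     1.486
  solve Keq expr → x = -0.007226; check Q = 4.2170e+04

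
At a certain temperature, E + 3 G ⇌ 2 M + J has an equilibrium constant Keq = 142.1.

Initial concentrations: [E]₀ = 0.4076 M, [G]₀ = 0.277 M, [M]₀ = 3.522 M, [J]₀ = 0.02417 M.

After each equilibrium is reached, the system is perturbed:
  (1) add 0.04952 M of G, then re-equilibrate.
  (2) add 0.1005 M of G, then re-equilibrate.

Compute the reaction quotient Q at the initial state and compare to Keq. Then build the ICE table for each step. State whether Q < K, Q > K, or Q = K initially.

Q₀ = 34.61 vs Keq = 142.1 ⇒ Q<K, forward
Step 1:
                   E          G          M          J
  I           0.4076      0.277      3.522    0.02417
  C         -0.02006   -0.06019    0.04013    0.02006
  E           0.3875     0.2168      3.562    0.04423
  solve Keq expr → x = 0.02006; check Q = 142.1
Then add 0.04952 M of G.
Step 2:
                   E          G          M          J
  I           0.3875     0.2663      3.562    0.04423
  C         -0.01029   -0.03087    0.02058    0.01029
  E           0.3772     0.2355      3.583    0.05452
  solve Keq expr → x = 0.01029; check Q = 142.1
Then add 0.1005 M of G.
Step 3:
                   E          G          M          J
  I           0.3772      0.336      3.583    0.05452
  C         -0.02174   -0.06521    0.04347    0.02174
  E           0.3555     0.2708      3.626    0.07626
  solve Keq expr → x = 0.02174; check Q = 142.1

Q₀ = 34.61; Q < K (proceeds forward)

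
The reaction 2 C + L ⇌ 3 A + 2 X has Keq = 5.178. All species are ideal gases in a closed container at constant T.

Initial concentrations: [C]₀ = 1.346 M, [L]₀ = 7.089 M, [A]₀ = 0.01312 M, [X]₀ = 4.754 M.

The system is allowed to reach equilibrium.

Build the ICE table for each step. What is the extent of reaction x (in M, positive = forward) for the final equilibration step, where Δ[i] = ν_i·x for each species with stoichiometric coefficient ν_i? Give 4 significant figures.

x = 0.2932 M

Q₀ = 3.9742e-06 vs Keq = 5.178 ⇒ Q<K, forward
Step 1:
                  C         L         A         X
  init        1.346     7.089   0.01312     4.754
  Δ         -0.5865   -0.2932    0.8797    0.5865
  eq         0.7595     6.796    0.8928      5.34
  solve Keq expr → x = 0.2932; check Q = 5.178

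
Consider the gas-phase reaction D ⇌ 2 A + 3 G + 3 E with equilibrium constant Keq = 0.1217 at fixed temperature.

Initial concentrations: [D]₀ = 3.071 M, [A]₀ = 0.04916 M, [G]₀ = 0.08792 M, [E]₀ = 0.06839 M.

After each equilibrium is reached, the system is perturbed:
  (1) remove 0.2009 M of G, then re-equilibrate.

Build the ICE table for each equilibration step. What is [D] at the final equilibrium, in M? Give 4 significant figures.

Q₀ = 1.7107e-10 vs Keq = 0.1217 ⇒ Q<K, forward
Step 1:
                  D         A         G         E
  Initial     3.071   0.04916   0.08792   0.06839
  Change    -0.2964    0.5928    0.8892    0.8892
  Equil       2.775     0.642    0.9771    0.9576
  solve Keq expr → x = 0.2964; check Q = 0.1217
Then remove 0.2009 M of G.
Step 2:
                  D         A         G         E
  Initial     2.775     0.642    0.7762    0.9576
  Change   -0.02612   0.05225   0.07837   0.07837
  Equil       2.748    0.6942    0.8546     1.036
  solve Keq expr → x = 0.02612; check Q = 0.1217

[D]_eq = 2.748 M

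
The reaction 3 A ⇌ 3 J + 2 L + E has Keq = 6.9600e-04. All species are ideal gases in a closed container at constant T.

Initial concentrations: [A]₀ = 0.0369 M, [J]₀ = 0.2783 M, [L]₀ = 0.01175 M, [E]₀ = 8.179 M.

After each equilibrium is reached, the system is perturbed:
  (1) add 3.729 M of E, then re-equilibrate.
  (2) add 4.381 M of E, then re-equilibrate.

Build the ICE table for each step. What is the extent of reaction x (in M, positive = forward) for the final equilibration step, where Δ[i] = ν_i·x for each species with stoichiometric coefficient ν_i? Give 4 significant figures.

Q₀ = 0.4844 vs Keq = 6.9600e-04 ⇒ Q>K, reverse
Step 1:
                    A           J           L           E
  Initial      0.0369      0.2783     0.01175       8.179
  Change      0.01636    -0.01636     -0.0109   -0.005452
  Equil       0.05326      0.2619  8.4594e-04       8.174
  solve Keq expr → x = -0.005452; check Q = 6.9600e-04
Then add 3.729 M of E.
Step 2:
                    A           J           L           E
  Initial     0.05326      0.2619  8.4594e-04        11.9
  Change   2.0990e-04 -2.0990e-04 -1.3993e-04 -6.9965e-05
  Equil       0.05347      0.2617  7.0601e-04        11.9
  solve Keq expr → x = -6.9965e-05; check Q = 6.9600e-04
Then add 4.381 M of E.
Step 3:
                    A           J           L           E
  Initial     0.05347      0.2617  7.0601e-04       16.28
  Change   1.4903e-04 -1.4903e-04 -9.9356e-05 -4.9678e-05
  Equil       0.05362      0.2616  6.0666e-04       16.28
  solve Keq expr → x = -4.9678e-05; check Q = 6.9600e-04

x = -4.9678e-05 M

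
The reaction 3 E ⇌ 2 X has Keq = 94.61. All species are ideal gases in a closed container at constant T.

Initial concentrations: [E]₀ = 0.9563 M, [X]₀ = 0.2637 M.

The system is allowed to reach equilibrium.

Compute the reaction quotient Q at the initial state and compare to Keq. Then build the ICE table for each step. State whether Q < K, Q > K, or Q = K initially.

Q₀ = 0.07951 vs Keq = 94.61 ⇒ Q<K, forward
Step 1:
                   E          X
  init        0.9563     0.2637
  Δ          -0.7707     0.5138
  eq          0.1856     0.7775
  solve Keq expr → x = 0.2569; check Q = 94.61

Q₀ = 0.07951; Q < K (proceeds forward)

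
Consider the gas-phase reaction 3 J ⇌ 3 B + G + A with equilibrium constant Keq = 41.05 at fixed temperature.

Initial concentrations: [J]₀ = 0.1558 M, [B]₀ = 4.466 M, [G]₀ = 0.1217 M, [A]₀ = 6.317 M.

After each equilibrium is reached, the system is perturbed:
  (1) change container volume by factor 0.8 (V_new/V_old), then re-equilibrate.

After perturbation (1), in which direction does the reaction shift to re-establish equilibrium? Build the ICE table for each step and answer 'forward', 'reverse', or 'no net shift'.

Direction: reverse

Q₀ = 1.8107e+04 vs Keq = 41.05 ⇒ Q>K, reverse
Step 1:
                   J          B          G          A
  Initial     0.1558      4.466     0.1217      6.317
  Change      0.3324    -0.3324    -0.1108    -0.1108
  Equil       0.4882      4.134     0.0109      6.206
  solve Keq expr → x = -0.1108; check Q = 41.05
Then change container volume by factor 0.8 (V_new/V_old).
Step 2:
                   J          B          G          A
  Initial     0.6103      5.167    0.01362      7.758
  Change     0.01281   -0.01281  -0.004269  -0.004269
  Equil       0.6231      5.154   0.009353      7.753
  solve Keq expr → x = -0.004269; check Q = 41.05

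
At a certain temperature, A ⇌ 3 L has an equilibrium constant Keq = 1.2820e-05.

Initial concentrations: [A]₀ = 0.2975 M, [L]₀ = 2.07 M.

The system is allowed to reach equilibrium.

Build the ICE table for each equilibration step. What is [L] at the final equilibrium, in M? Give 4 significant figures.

Q₀ = 29.81 vs Keq = 1.2820e-05 ⇒ Q>K, reverse
Step 1:
                  A         L
  init       0.2975      2.07
  Δ          0.6823    -2.047
  eq         0.9798   0.02325
  solve Keq expr → x = -0.6823; check Q = 1.2820e-05

[L]_eq = 0.02325 M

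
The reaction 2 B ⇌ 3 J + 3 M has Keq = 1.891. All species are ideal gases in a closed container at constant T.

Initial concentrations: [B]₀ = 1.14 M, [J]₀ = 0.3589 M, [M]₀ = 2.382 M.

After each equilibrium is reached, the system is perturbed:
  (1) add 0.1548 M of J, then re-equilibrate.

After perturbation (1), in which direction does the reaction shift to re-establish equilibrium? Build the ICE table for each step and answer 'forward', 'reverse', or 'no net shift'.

Q₀ = 0.4808 vs Keq = 1.891 ⇒ Q<K, forward
Step 1:
                    B           J           M
  init           1.14      0.3589       2.382
  Δ          -0.09643      0.1446      0.1446
  eq            1.044      0.5035       2.527
  solve Keq expr → x = 0.04821; check Q = 1.891
Then add 0.1548 M of J.
Step 2:
                    B           J           M
  init          1.044      0.6583       2.527
  Δ           0.07218     -0.1083     -0.1083
  eq            1.116      0.5501       2.418
  solve Keq expr → x = -0.03609; check Q = 1.891

Direction: reverse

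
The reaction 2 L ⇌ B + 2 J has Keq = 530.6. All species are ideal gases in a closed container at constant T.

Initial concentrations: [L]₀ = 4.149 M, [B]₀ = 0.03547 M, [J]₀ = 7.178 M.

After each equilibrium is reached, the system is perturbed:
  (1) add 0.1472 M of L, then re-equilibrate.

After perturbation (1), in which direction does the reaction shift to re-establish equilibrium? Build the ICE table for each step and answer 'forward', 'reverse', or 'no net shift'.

Q₀ = 0.1062 vs Keq = 530.6 ⇒ Q<K, forward
Step 1:
                  L         B         J
  Initial     4.149   0.03547     7.178
  Change     -3.526     1.763     3.526
  Equil      0.6232     1.798      10.7
  solve Keq expr → x = 1.763; check Q = 530.6
Then add 0.1472 M of L.
Step 2:
                  L         B         J
  Initial    0.7704     1.798      10.7
  Change    -0.1285   0.06427    0.1285
  Equil      0.6418     1.863     10.83
  solve Keq expr → x = 0.06427; check Q = 530.6

Direction: forward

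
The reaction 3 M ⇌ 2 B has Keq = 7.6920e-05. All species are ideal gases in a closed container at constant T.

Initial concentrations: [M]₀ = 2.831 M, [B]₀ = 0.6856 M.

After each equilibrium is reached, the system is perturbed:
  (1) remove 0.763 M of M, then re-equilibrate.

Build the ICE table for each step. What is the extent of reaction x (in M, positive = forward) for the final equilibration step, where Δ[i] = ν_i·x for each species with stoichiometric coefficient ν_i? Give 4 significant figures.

Q₀ = 0.02072 vs Keq = 7.6920e-05 ⇒ Q>K, reverse
Step 1:
                    M           B
  init          2.831      0.6856
  Δ            0.9324     -0.6216
  eq            3.763     0.06403
  solve Keq expr → x = -0.3108; check Q = 7.6920e-05
Then remove 0.763 M of M.
Step 2:
                    M           B
  init              3     0.06403
  Δ           0.02676    -0.01784
  eq            3.027     0.04619
  solve Keq expr → x = -0.008919; check Q = 7.6920e-05

x = -0.008919 M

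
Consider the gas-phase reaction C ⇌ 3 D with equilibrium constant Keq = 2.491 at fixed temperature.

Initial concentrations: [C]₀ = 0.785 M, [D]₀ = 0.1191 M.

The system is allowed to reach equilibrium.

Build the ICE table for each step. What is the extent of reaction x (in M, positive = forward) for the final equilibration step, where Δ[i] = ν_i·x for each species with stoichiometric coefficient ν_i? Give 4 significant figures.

Q₀ = 0.002152 vs Keq = 2.491 ⇒ Q<K, forward
Step 1:
                   C          D
  I            0.785     0.1191
  C          -0.3123     0.9369
  E           0.4727      1.056
  solve Keq expr → x = 0.3123; check Q = 2.491

x = 0.3123 M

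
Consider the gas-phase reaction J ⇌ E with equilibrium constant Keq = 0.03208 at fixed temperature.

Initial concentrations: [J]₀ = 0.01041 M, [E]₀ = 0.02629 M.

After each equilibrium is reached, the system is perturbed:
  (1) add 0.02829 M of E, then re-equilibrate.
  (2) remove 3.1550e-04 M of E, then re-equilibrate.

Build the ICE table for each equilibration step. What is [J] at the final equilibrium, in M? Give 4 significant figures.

Q₀ = 2.525 vs Keq = 0.03208 ⇒ Q>K, reverse
Step 1:
                  J         E
  Initial   0.01041   0.02629
  Change    0.02515  -0.02515
  Equil     0.03556  0.001141
  solve Keq expr → x = -0.02515; check Q = 0.03208
Then add 0.02829 M of E.
Step 2:
                  J         E
  Initial   0.03556   0.02943
  Change    0.02741  -0.02741
  Equil     0.06297   0.00202
  solve Keq expr → x = -0.02741; check Q = 0.03208
Then remove 3.1550e-04 M of E.
Step 3:
                  J         E
  Initial   0.06297  0.001705
  Change  -3.0569e-04 3.0569e-04
  Equil     0.06266   0.00201
  solve Keq expr → x = 3.0569e-04; check Q = 0.03208

[J]_eq = 0.06266 M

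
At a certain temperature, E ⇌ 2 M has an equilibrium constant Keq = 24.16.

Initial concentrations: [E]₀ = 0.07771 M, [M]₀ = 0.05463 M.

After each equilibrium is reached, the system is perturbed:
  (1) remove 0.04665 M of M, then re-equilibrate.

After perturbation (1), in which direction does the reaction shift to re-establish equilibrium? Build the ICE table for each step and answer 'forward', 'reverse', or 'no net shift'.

Direction: forward

Q₀ = 0.0384 vs Keq = 24.16 ⇒ Q<K, forward
Step 1:
                    E           M
  I           0.07771     0.05463
  C          -0.07594      0.1519
  E          0.001765      0.2065
  solve Keq expr → x = 0.07594; check Q = 24.16
Then remove 0.04665 M of M.
Step 2:
                    E           M
  I          0.001765      0.1599
  C       -6.8913e-04    0.001378
  E          0.001076      0.1612
  solve Keq expr → x = 6.8913e-04; check Q = 24.16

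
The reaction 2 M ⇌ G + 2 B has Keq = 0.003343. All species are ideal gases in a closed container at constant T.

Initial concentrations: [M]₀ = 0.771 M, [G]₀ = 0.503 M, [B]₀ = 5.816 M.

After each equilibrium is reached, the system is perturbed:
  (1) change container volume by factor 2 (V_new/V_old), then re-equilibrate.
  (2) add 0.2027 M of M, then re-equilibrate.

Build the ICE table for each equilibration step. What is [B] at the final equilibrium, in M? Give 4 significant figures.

[B]_eq = 2.406 M

Q₀ = 28.62 vs Keq = 0.003343 ⇒ Q>K, reverse
Step 1:
                    M           G           B
  Initial       0.771       0.503       5.816
  Change        1.005     -0.5025      -1.005
  Equil         1.776  4.5563e-04       4.811
  solve Keq expr → x = -0.5025; check Q = 0.003343
Then change container volume by factor 2 (V_new/V_old).
Step 2:
                    M           G           B
  Initial       0.888  2.2781e-04       2.405
  Change  -4.5435e-04  2.2718e-04  4.5435e-04
  Equil        0.8876  4.5499e-04       2.406
  solve Keq expr → x = 2.2718e-04; check Q = 0.003343
Then add 0.2027 M of M.
Step 3:
                    M           G           B
  Initial        1.09  4.5499e-04       2.406
  Change  -4.6140e-04  2.3070e-04  4.6140e-04
  Equil          1.09  6.8569e-04       2.406
  solve Keq expr → x = 2.3070e-04; check Q = 0.003343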